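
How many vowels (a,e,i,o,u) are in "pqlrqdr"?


Input string: 'pqlrqdr'
Operation: count vowels (a, e, i, o, u)
Scan: s[0]='p', s[1]='q', s[2]='l', s[3]='r', s[4]='q', s[5]='d', s[6]='r'
Vowels found: 0
Result: 0


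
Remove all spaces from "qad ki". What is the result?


Input string: 'qad ki'
Operation: remove all spaces
Words: 'qad', 'ki'
Join without spaces: qadki


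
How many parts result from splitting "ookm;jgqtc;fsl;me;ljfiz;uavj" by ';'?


Input string: 'ookm;jgqtc;fsl;me;ljfiz;uavj'
Delimiter: ';'
Split result: 'ookm', 'jgqtc', 'fsl', 'me', 'ljfiz', 'uavj'
Number of parts: 6


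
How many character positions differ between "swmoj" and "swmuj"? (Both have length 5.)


String 1: 'swmoj'
String 2: 'swmuj'
Compare each position: pos 0: 's'=='s', pos 1: 'w'=='w', pos 2: 'm'=='m', pos 3: 'o'!='u', pos 4: 'j'=='j'
Differing positions: 1
Hamming distance: 1


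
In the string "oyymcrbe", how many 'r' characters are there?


Input string: 'oyymcrbe'
Target character: 'r'
Scan each position: s[5]='r'
Matches found at indices: 5
Total: 1


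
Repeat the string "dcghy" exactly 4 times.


Input string: 'dcghy'
Operation: repeat 4 times
Concatenation: 'dcghy' + 'dcghy' + 'dcghy' + 'dcghy'
Result: dcghydcghydcghydcghy


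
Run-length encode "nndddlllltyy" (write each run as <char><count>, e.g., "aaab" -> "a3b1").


Input: 'nndddlllltyy'
Operation: identify consecutive runs
Runs: 'nn' -> n2, 'ddd' -> d3, 'llll' -> l4, 't' -> t1, 'yy' -> y2
Encoded: n2d3l4t1y2


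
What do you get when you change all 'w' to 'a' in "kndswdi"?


Input string: 'kndswdi'
Operation: replace 'w' with 'a'
Positions of 'w': 4
After replacement: kndsadi


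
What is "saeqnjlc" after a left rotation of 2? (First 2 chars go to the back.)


Input: 'saeqnjlc', shift = 2
Operation: split at index 2 and swap parts
Front part s[0:2] = 'sa'
Back part s[2:] = 'eqnjlc'
Rotated = back + front = 'eqnjlc' + 'sa'
Result: eqnjlcsa


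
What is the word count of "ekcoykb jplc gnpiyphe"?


Input string: 'ekcoykb jplc gnpiyphe'
Operation: split by spaces
Words found: 'ekcoykb', 'jplc', 'gnpiyphe'
Word count: 3


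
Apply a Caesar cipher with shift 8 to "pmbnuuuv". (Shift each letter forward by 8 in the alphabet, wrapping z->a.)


Input: 'pmbnuuuv', shift = 8
Operation: for each letter, (position + 8) mod 26
Mapping: 'p'(15+8=23)->'x', 'm'(12+8=20)->'u', 'b'(1+8=9)->'j', 'n'(13+8=21)->'v', 'u'(20+8=28, 28 mod 26=2)->'c', 'u'(20+8=28, 28 mod 26=2)->'c', 'u'(20+8=28, 28 mod 26=2)->'c', 'v'(21+8=29, 29 mod 26=3)->'d'
Result: xujvcccd


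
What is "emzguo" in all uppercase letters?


Input string: 'emzguo'
Operation: convert each letter to uppercase
Mapping: 'e'->'E', 'm'->'M', 'z'->'Z', 'g'->'G', 'u'->'U', 'o'->'O'
Result: EMZGUO


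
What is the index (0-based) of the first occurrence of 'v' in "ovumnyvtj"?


Input string: 'ovumnyvtj'
Target: 'v'
Scanning left to right: s[0]='o', s[1]='v'
First match at index: 1


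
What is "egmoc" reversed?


Input string: 'egmoc'
Operation: reverse character order
Original order: 'e' -> 'g' -> 'm' -> 'o' -> 'c'
Reversed order: 'c' -> 'o' -> 'm' -> 'g' -> 'e'
Result: comge


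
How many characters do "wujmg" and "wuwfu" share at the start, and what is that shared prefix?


String 1: 'wujmg'
String 2: 'wuwfu'
Compare position by position:
pos 0: 'w' vs 'w' match
pos 1: 'u' vs 'u' match
pos 2: 'j' vs 'w' differ -> stop
Longest common prefix: "wu" (length 2)


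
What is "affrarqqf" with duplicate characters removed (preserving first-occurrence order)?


Input: 'affrarqqf'
Operation: keep first occurrence of each character
Scan: s[0]='a' new -> keep; s[1]='f' new -> keep; s[2]='f' seen -> skip; s[3]='r' new -> keep; s[4]='a' seen -> skip; s[5]='r' seen -> skip; s[6]='q' new -> keep; s[7]='q' seen -> skip; s[8]='f' seen -> skip
Result: afrq


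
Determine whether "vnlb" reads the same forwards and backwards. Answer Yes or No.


Input string: 'vnlb'
Reversed: 'blnv'
Compare pairs: s[0]='v' vs s[3]='b' (mismatch), s[1]='n' vs s[2]='l' (mismatch)
Palindrome: No


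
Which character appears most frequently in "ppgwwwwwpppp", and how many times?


Input: 'ppgwwwwwpppp'
Operation: tally each character
Counts: 'g':1, 'p':6, 'w':5
Maximum: 'p' appears 6 times


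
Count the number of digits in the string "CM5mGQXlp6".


Input string: 'CM5mGQXlp6'
Operation: count digit characters (0-9)
Scan: 'C', 'M', '5'(digit), 'm', 'G', 'Q', 'X', 'l', 'p', '6'(digit)
Digits found: 2
Result: 2


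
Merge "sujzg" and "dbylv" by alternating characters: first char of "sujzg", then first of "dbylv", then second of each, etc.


String 1: 'sujzg'
String 2: 'dbylv'
Operation: alternate characters
Pairs: 's'+'d', 'u'+'b', 'j'+'y', 'z'+'l', 'g'+'v'
Result: sdubjyzlgv


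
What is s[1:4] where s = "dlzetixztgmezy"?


Input string: 'dlzetixztgmezy'
Operation: slice [1:4]
Extract characters: s[1]='l', s[2]='z', s[3]='e'
Result: lze


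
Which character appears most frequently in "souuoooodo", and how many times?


Input: 'souuoooodo'
Operation: tally each character
Counts: 'd':1, 'o':6, 's':1, 'u':2
Maximum: 'o' appears 6 times


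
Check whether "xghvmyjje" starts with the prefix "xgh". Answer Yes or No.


Input string: 'xghvmyjje'
Prefix to check: 'xgh'
First 3 characters of input: 'xgh'
Match: True
Result: Yes


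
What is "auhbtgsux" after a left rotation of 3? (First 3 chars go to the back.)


Input: 'auhbtgsux', shift = 3
Operation: split at index 3 and swap parts
Front part s[0:3] = 'auh'
Back part s[3:] = 'btgsux'
Rotated = back + front = 'btgsux' + 'auh'
Result: btgsuxauh


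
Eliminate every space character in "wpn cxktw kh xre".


Input string: 'wpn cxktw kh xre'
Operation: remove all spaces
Words: 'wpn', 'cxktw', 'kh', 'xre'
Join without spaces: wpncxktwkhxre


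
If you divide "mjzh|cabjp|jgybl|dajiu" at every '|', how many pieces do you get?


Input string: 'mjzh|cabjp|jgybl|dajiu'
Delimiter: '|'
Split result: 'mjzh', 'cabjp', 'jgybl', 'dajiu'
Number of parts: 4


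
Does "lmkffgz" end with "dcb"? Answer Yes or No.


Input string: 'lmkffgz'
Suffix to check: 'dcb'
Last 3 characters of input: 'fgz'
Match: False
Result: No


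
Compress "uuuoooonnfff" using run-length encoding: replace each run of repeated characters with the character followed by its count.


Input: 'uuuoooonnfff'
Operation: identify consecutive runs
Runs: 'uuu' -> u3, 'oooo' -> o4, 'nn' -> n2, 'fff' -> f3
Encoded: u3o4n2f3


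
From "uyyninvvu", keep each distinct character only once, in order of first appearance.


Input: 'uyyninvvu'
Operation: keep first occurrence of each character
Scan: s[0]='u' new -> keep; s[1]='y' new -> keep; s[2]='y' seen -> skip; s[3]='n' new -> keep; s[4]='i' new -> keep; s[5]='n' seen -> skip; s[6]='v' new -> keep; s[7]='v' seen -> skip; s[8]='u' seen -> skip
Result: uyniv


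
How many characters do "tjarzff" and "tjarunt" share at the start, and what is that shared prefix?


String 1: 'tjarzff'
String 2: 'tjarunt'
Compare position by position:
pos 0: 't' vs 't' match
pos 1: 'j' vs 'j' match
pos 2: 'a' vs 'a' match
pos 3: 'r' vs 'r' match
pos 4: 'z' vs 'u' differ -> stop
Longest common prefix: "tjar" (length 4)


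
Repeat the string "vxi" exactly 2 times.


Input string: 'vxi'
Operation: repeat 2 times
Concatenation: 'vxi' + 'vxi'
Result: vxivxi


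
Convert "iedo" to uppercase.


Input string: 'iedo'
Operation: convert each letter to uppercase
Mapping: 'i'->'I', 'e'->'E', 'd'->'D', 'o'->'O'
Result: IEDO


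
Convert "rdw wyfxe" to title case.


Input string: 'rdw wyfxe'
Operation: capitalize first letter of each word
Word transformations: 'rdw'->'Rdw', 'wyfxe'->'Wyfxe'
Result: Rdw Wyfxe


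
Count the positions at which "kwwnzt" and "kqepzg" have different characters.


String 1: 'kwwnzt'
String 2: 'kqepzg'
Compare each position: pos 0: 'k'=='k', pos 1: 'w'!='q', pos 2: 'w'!='e', pos 3: 'n'!='p', pos 4: 'z'=='z', pos 5: 't'!='g'
Differing positions: 4
Hamming distance: 4


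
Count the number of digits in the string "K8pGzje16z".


Input string: 'K8pGzje16z'
Operation: count digit characters (0-9)
Scan: 'K', '8'(digit), 'p', 'G', 'z', 'j', 'e', '1'(digit), '6'(digit), 'z'
Digits found: 3
Result: 3


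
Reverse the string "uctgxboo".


Input string: 'uctgxboo'
Operation: reverse character order
Original order: 'u' -> 'c' -> 't' -> 'g' -> 'x' -> 'b' -> 'o' -> 'o'
Reversed order: 'o' -> 'o' -> 'b' -> 'x' -> 'g' -> 't' -> 'c' -> 'u'
Result: oobxgtcu


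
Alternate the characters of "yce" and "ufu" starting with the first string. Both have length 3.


String 1: 'yce'
String 2: 'ufu'
Operation: alternate characters
Pairs: 'y'+'u', 'c'+'f', 'e'+'u'
Result: yucfeu


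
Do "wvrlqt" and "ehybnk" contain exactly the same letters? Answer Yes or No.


String 1: 'wvrlqt' -> sorted: 'lqrtvw'
String 2: 'ehybnk' -> sorted: 'behkny'
Compare sorted forms: 'lqrtvw' != 'behkny'
Anagram: No


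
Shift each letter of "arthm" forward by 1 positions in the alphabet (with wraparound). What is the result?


Input: 'arthm', shift = 1
Operation: for each letter, (position + 1) mod 26
Mapping: 'a'(0+1=1)->'b', 'r'(17+1=18)->'s', 't'(19+1=20)->'u', 'h'(7+1=8)->'i', 'm'(12+1=13)->'n'
Result: bsuin


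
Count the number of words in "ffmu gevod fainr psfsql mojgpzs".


Input string: 'ffmu gevod fainr psfsql mojgpzs'
Operation: split by spaces
Words found: 'ffmu', 'gevod', 'fainr', 'psfsql', 'mojgpzs'
Word count: 5


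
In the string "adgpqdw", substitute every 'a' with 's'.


Input string: 'adgpqdw'
Operation: replace 'a' with 's'
Positions of 'a': 0
After replacement: sdgpqdw


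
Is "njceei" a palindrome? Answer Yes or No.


Input string: 'njceei'
Reversed: 'ieecjn'
Compare pairs: s[0]='n' vs s[5]='i' (mismatch), s[1]='j' vs s[4]='e' (mismatch), s[2]='c' vs s[3]='e' (mismatch)
Palindrome: No


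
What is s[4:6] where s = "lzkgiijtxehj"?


Input string: 'lzkgiijtxehj'
Operation: slice [4:6]
Extract characters: s[4]='i', s[5]='i'
Result: ii


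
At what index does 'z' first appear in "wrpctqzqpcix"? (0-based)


Input string: 'wrpctqzqpcix'
Target: 'z'
Scanning left to right: s[0]='w', s[1]='r', s[2]='p', s[3]='c', s[4]='t', s[5]='q', s[6]='z'
First match at index: 6


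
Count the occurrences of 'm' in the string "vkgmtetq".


Input string: 'vkgmtetq'
Target character: 'm'
Scan each position: s[3]='m'
Matches found at indices: 3
Total: 1


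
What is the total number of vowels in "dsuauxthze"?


Input string: 'dsuauxthze'
Operation: count vowels (a, e, i, o, u)
Scan: s[0]='d', s[1]='s', s[2]='u' (vowel), s[3]='a' (vowel), s[4]='u' (vowel), s[5]='x', s[6]='t', s[7]='h', s[8]='z', s[9]='e' (vowel)
Vowels found: 4
Result: 4


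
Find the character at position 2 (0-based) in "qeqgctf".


Input string: 'qeqgctf'
Operation: get character at index 2
Index mapping: s[0]='q', s[1]='e', s[2]='q'
Result: 'q'


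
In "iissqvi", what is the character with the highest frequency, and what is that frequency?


Input: 'iissqvi'
Operation: tally each character
Counts: 'i':3, 'q':1, 's':2, 'v':1
Maximum: 'i' appears 3 times


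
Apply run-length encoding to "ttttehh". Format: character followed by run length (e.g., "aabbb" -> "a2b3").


Input: 'ttttehh'
Operation: identify consecutive runs
Runs: 'tttt' -> t4, 'e' -> e1, 'hh' -> h2
Encoded: t4e1h2


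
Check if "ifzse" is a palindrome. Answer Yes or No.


Input string: 'ifzse'
Reversed: 'eszfi'
Compare pairs: s[0]='i' vs s[4]='e' (mismatch), s[1]='f' vs s[3]='s' (mismatch)
Palindrome: No


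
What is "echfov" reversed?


Input string: 'echfov'
Operation: reverse character order
Original order: 'e' -> 'c' -> 'h' -> 'f' -> 'o' -> 'v'
Reversed order: 'v' -> 'o' -> 'f' -> 'h' -> 'c' -> 'e'
Result: vofhce


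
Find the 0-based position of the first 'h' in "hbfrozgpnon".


Input string: 'hbfrozgpnon'
Target: 'h'
Scanning left to right: s[0]='h'
First match at index: 0


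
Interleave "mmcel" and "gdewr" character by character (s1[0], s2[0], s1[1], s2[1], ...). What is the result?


String 1: 'mmcel'
String 2: 'gdewr'
Operation: alternate characters
Pairs: 'm'+'g', 'm'+'d', 'c'+'e', 'e'+'w', 'l'+'r'
Result: mgmdceewlr


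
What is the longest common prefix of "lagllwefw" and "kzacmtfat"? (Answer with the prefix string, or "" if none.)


String 1: 'lagllwefw'
String 2: 'kzacmtfat'
Compare position by position:
pos 0: 'l' vs 'k' differ -> stop
Longest common prefix: "" (length 0)


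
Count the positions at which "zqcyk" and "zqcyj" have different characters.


String 1: 'zqcyk'
String 2: 'zqcyj'
Compare each position: pos 0: 'z'=='z', pos 1: 'q'=='q', pos 2: 'c'=='c', pos 3: 'y'=='y', pos 4: 'k'!='j'
Differing positions: 1
Hamming distance: 1


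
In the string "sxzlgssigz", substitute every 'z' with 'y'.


Input string: 'sxzlgssigz'
Operation: replace 'z' with 'y'
Positions of 'z': 2, 9
After replacement: sxylgssigy


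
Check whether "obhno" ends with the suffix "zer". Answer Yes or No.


Input string: 'obhno'
Suffix to check: 'zer'
Last 3 characters of input: 'hno'
Match: False
Result: No


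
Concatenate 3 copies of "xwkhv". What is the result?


Input string: 'xwkhv'
Operation: repeat 3 times
Concatenation: 'xwkhv' + 'xwkhv' + 'xwkhv'
Result: xwkhvxwkhvxwkhv


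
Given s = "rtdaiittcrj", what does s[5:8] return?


Input string: 'rtdaiittcrj'
Operation: slice [5:8]
Extract characters: s[5]='i', s[6]='t', s[7]='t'
Result: itt


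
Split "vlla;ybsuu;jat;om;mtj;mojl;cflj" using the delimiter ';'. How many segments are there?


Input string: 'vlla;ybsuu;jat;om;mtj;mojl;cflj'
Delimiter: ';'
Split result: 'vlla', 'ybsuu', 'jat', 'om', 'mtj', 'mojl', 'cflj'
Number of parts: 7


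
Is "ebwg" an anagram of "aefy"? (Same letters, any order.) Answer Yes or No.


String 1: 'aefy' -> sorted: 'aefy'
String 2: 'ebwg' -> sorted: 'begw'
Compare sorted forms: 'aefy' != 'begw'
Anagram: No


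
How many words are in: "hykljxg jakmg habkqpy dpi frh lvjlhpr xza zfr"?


Input string: 'hykljxg jakmg habkqpy dpi frh lvjlhpr xza zfr'
Operation: split by spaces
Words found: 'hykljxg', 'jakmg', 'habkqpy', 'dpi', 'frh', 'lvjlhpr', 'xza', 'zfr'
Word count: 8


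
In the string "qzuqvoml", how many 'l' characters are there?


Input string: 'qzuqvoml'
Target character: 'l'
Scan each position: s[7]='l'
Matches found at indices: 7
Total: 1


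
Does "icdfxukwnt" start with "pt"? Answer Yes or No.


Input string: 'icdfxukwnt'
Prefix to check: 'pt'
First 2 characters of input: 'ic'
Match: False
Result: No


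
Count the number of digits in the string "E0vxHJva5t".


Input string: 'E0vxHJva5t'
Operation: count digit characters (0-9)
Scan: 'E', '0'(digit), 'v', 'x', 'H', 'J', 'v', 'a', '5'(digit), 't'
Digits found: 2
Result: 2


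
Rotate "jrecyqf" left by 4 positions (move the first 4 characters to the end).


Input: 'jrecyqf', shift = 4
Operation: split at index 4 and swap parts
Front part s[0:4] = 'jrec'
Back part s[4:] = 'yqf'
Rotated = back + front = 'yqf' + 'jrec'
Result: yqfjrec


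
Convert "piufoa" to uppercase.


Input string: 'piufoa'
Operation: convert each letter to uppercase
Mapping: 'p'->'P', 'i'->'I', 'u'->'U', 'f'->'F', 'o'->'O', 'a'->'A'
Result: PIUFOA


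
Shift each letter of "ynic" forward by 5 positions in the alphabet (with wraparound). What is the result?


Input: 'ynic', shift = 5
Operation: for each letter, (position + 5) mod 26
Mapping: 'y'(24+5=29, 29 mod 26=3)->'d', 'n'(13+5=18)->'s', 'i'(8+5=13)->'n', 'c'(2+5=7)->'h'
Result: dsnh


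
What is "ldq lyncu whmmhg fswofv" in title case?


Input string: 'ldq lyncu whmmhg fswofv'
Operation: capitalize first letter of each word
Word transformations: 'ldq'->'Ldq', 'lyncu'->'Lyncu', 'whmmhg'->'Whmmhg', 'fswofv'->'Fswofv'
Result: Ldq Lyncu Whmmhg Fswofv


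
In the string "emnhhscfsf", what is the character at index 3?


Input string: 'emnhhscfsf'
Operation: get character at index 3
Index mapping: s[0]='e', s[1]='m', s[2]='n', s[3]='h'
Result: 'h'


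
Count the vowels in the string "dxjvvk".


Input string: 'dxjvvk'
Operation: count vowels (a, e, i, o, u)
Scan: s[0]='d', s[1]='x', s[2]='j', s[3]='v', s[4]='v', s[5]='k'
Vowels found: 0
Result: 0


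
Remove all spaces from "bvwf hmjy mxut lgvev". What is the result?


Input string: 'bvwf hmjy mxut lgvev'
Operation: remove all spaces
Words: 'bvwf', 'hmjy', 'mxut', 'lgvev'
Join without spaces: bvwfhmjymxutlgvev


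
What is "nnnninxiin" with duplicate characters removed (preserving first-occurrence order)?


Input: 'nnnninxiin'
Operation: keep first occurrence of each character
Scan: s[0]='n' new -> keep; s[1]='n' seen -> skip; s[2]='n' seen -> skip; s[3]='n' seen -> skip; s[4]='i' new -> keep; s[5]='n' seen -> skip; s[6]='x' new -> keep; s[7]='i' seen -> skip; s[8]='i' seen -> skip; s[9]='n' seen -> skip
Result: nix


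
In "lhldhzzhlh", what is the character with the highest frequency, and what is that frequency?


Input: 'lhldhzzhlh'
Operation: tally each character
Counts: 'd':1, 'h':4, 'l':3, 'z':2
Maximum: 'h' appears 4 times


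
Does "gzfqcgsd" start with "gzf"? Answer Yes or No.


Input string: 'gzfqcgsd'
Prefix to check: 'gzf'
First 3 characters of input: 'gzf'
Match: True
Result: Yes


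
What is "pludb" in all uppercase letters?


Input string: 'pludb'
Operation: convert each letter to uppercase
Mapping: 'p'->'P', 'l'->'L', 'u'->'U', 'd'->'D', 'b'->'B'
Result: PLUDB


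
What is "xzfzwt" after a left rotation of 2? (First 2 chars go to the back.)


Input: 'xzfzwt', shift = 2
Operation: split at index 2 and swap parts
Front part s[0:2] = 'xz'
Back part s[2:] = 'fzwt'
Rotated = back + front = 'fzwt' + 'xz'
Result: fzwtxz


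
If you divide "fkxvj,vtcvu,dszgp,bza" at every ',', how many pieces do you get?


Input string: 'fkxvj,vtcvu,dszgp,bza'
Delimiter: ','
Split result: 'fkxvj', 'vtcvu', 'dszgp', 'bza'
Number of parts: 4


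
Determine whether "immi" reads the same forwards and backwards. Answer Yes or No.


Input string: 'immi'
Reversed: 'immi'
Compare pairs: s[0]='i' vs s[3]='i' (match), s[1]='m' vs s[2]='m' (match)
Palindrome: Yes


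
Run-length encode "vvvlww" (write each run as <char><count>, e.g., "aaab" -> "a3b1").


Input: 'vvvlww'
Operation: identify consecutive runs
Runs: 'vvv' -> v3, 'l' -> l1, 'ww' -> w2
Encoded: v3l1w2


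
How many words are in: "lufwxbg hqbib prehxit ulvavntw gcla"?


Input string: 'lufwxbg hqbib prehxit ulvavntw gcla'
Operation: split by spaces
Words found: 'lufwxbg', 'hqbib', 'prehxit', 'ulvavntw', 'gcla'
Word count: 5


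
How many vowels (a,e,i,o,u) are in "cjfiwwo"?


Input string: 'cjfiwwo'
Operation: count vowels (a, e, i, o, u)
Scan: s[0]='c', s[1]='j', s[2]='f', s[3]='i' (vowel), s[4]='w', s[5]='w', s[6]='o' (vowel)
Vowels found: 2
Result: 2


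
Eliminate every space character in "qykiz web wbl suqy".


Input string: 'qykiz web wbl suqy'
Operation: remove all spaces
Words: 'qykiz', 'web', 'wbl', 'suqy'
Join without spaces: qykizwebwblsuqy


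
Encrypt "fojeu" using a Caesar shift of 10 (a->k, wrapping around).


Input: 'fojeu', shift = 10
Operation: for each letter, (position + 10) mod 26
Mapping: 'f'(5+10=15)->'p', 'o'(14+10=24)->'y', 'j'(9+10=19)->'t', 'e'(4+10=14)->'o', 'u'(20+10=30, 30 mod 26=4)->'e'
Result: pytoe


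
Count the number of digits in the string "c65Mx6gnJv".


Input string: 'c65Mx6gnJv'
Operation: count digit characters (0-9)
Scan: 'c', '6'(digit), '5'(digit), 'M', 'x', '6'(digit), 'g', 'n', 'J', 'v'
Digits found: 3
Result: 3


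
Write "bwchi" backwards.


Input string: 'bwchi'
Operation: reverse character order
Original order: 'b' -> 'w' -> 'c' -> 'h' -> 'i'
Reversed order: 'i' -> 'h' -> 'c' -> 'w' -> 'b'
Result: ihcwb


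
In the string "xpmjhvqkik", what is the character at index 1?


Input string: 'xpmjhvqkik'
Operation: get character at index 1
Index mapping: s[0]='x', s[1]='p'
Result: 'p'


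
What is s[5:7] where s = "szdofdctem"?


Input string: 'szdofdctem'
Operation: slice [5:7]
Extract characters: s[5]='d', s[6]='c'
Result: dc


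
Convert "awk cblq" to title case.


Input string: 'awk cblq'
Operation: capitalize first letter of each word
Word transformations: 'awk'->'Awk', 'cblq'->'Cblq'
Result: Awk Cblq


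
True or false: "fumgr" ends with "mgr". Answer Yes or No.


Input string: 'fumgr'
Suffix to check: 'mgr'
Last 3 characters of input: 'mgr'
Match: True
Result: Yes


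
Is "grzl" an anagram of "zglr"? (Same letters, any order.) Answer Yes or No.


String 1: 'zglr' -> sorted: 'glrz'
String 2: 'grzl' -> sorted: 'glrz'
Compare sorted forms: 'glrz' == 'glrz'
Anagram: Yes


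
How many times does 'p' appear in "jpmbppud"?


Input string: 'jpmbppud'
Target character: 'p'
Scan each position: s[1]='p', s[4]='p', s[5]='p'
Matches found at indices: 1, 4, 5
Total: 3


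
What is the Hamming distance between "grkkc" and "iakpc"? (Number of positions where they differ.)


String 1: 'grkkc'
String 2: 'iakpc'
Compare each position: pos 0: 'g'!='i', pos 1: 'r'!='a', pos 2: 'k'=='k', pos 3: 'k'!='p', pos 4: 'c'=='c'
Differing positions: 3
Hamming distance: 3


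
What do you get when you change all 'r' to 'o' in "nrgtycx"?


Input string: 'nrgtycx'
Operation: replace 'r' with 'o'
Positions of 'r': 1
After replacement: nogtycx


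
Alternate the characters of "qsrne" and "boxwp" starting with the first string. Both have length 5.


String 1: 'qsrne'
String 2: 'boxwp'
Operation: alternate characters
Pairs: 'q'+'b', 's'+'o', 'r'+'x', 'n'+'w', 'e'+'p'
Result: qbsorxnwep


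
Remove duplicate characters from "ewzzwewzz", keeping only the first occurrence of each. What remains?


Input: 'ewzzwewzz'
Operation: keep first occurrence of each character
Scan: s[0]='e' new -> keep; s[1]='w' new -> keep; s[2]='z' new -> keep; s[3]='z' seen -> skip; s[4]='w' seen -> skip; s[5]='e' seen -> skip; s[6]='w' seen -> skip; s[7]='z' seen -> skip; s[8]='z' seen -> skip
Result: ewz


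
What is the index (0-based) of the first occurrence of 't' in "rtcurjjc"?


Input string: 'rtcurjjc'
Target: 't'
Scanning left to right: s[0]='r', s[1]='t'
First match at index: 1


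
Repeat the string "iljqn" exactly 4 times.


Input string: 'iljqn'
Operation: repeat 4 times
Concatenation: 'iljqn' + 'iljqn' + 'iljqn' + 'iljqn'
Result: iljqniljqniljqniljqn


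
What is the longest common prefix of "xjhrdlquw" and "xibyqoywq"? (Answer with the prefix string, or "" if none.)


String 1: 'xjhrdlquw'
String 2: 'xibyqoywq'
Compare position by position:
pos 0: 'x' vs 'x' match
pos 1: 'j' vs 'i' differ -> stop
Longest common prefix: "x" (length 1)


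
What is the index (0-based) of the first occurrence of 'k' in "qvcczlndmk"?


Input string: 'qvcczlndmk'
Target: 'k'
Scanning left to right: s[0]='q', s[1]='v', s[2]='c', s[3]='c', s[4]='z', s[5]='l', s[6]='n', s[7]='d', s[8]='m', s[9]='k'
First match at index: 9


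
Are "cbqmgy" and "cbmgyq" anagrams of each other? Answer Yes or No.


String 1: 'cbqmgy' -> sorted: 'bcgmqy'
String 2: 'cbmgyq' -> sorted: 'bcgmqy'
Compare sorted forms: 'bcgmqy' == 'bcgmqy'
Anagram: Yes


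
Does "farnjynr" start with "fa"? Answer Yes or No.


Input string: 'farnjynr'
Prefix to check: 'fa'
First 2 characters of input: 'fa'
Match: True
Result: Yes


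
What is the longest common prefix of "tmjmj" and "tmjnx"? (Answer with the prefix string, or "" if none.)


String 1: 'tmjmj'
String 2: 'tmjnx'
Compare position by position:
pos 0: 't' vs 't' match
pos 1: 'm' vs 'm' match
pos 2: 'j' vs 'j' match
pos 3: 'm' vs 'n' differ -> stop
Longest common prefix: "tmj" (length 3)


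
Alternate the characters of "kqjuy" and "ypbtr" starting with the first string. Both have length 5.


String 1: 'kqjuy'
String 2: 'ypbtr'
Operation: alternate characters
Pairs: 'k'+'y', 'q'+'p', 'j'+'b', 'u'+'t', 'y'+'r'
Result: kyqpjbutyr


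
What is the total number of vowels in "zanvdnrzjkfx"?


Input string: 'zanvdnrzjkfx'
Operation: count vowels (a, e, i, o, u)
Scan: s[0]='z', s[1]='a' (vowel), s[2]='n', s[3]='v', s[4]='d', s[5]='n', s[6]='r', s[7]='z', s[8]='j', s[9]='k', s[10]='f', s[11]='x'
Vowels found: 1
Result: 1


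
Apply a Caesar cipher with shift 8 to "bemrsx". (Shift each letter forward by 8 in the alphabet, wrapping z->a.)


Input: 'bemrsx', shift = 8
Operation: for each letter, (position + 8) mod 26
Mapping: 'b'(1+8=9)->'j', 'e'(4+8=12)->'m', 'm'(12+8=20)->'u', 'r'(17+8=25)->'z', 's'(18+8=26, 26 mod 26=0)->'a', 'x'(23+8=31, 31 mod 26=5)->'f'
Result: jmuzaf


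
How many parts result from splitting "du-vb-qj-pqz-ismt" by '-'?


Input string: 'du-vb-qj-pqz-ismt'
Delimiter: '-'
Split result: 'du', 'vb', 'qj', 'pqz', 'ismt'
Number of parts: 5


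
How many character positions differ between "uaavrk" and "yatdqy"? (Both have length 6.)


String 1: 'uaavrk'
String 2: 'yatdqy'
Compare each position: pos 0: 'u'!='y', pos 1: 'a'=='a', pos 2: 'a'!='t', pos 3: 'v'!='d', pos 4: 'r'!='q', pos 5: 'k'!='y'
Differing positions: 5
Hamming distance: 5


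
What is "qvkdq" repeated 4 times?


Input string: 'qvkdq'
Operation: repeat 4 times
Concatenation: 'qvkdq' + 'qvkdq' + 'qvkdq' + 'qvkdq'
Result: qvkdqqvkdqqvkdqqvkdq


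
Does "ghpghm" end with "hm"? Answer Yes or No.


Input string: 'ghpghm'
Suffix to check: 'hm'
Last 2 characters of input: 'hm'
Match: True
Result: Yes


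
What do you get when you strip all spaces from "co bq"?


Input string: 'co bq'
Operation: remove all spaces
Words: 'co', 'bq'
Join without spaces: cobq


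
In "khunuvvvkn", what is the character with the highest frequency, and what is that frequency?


Input: 'khunuvvvkn'
Operation: tally each character
Counts: 'h':1, 'k':2, 'n':2, 'u':2, 'v':3
Maximum: 'v' appears 3 times


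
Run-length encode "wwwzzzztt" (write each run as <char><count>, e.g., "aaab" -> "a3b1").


Input: 'wwwzzzztt'
Operation: identify consecutive runs
Runs: 'www' -> w3, 'zzzz' -> z4, 'tt' -> t2
Encoded: w3z4t2


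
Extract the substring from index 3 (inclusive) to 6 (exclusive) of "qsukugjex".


Input string: 'qsukugjex'
Operation: slice [3:6]
Extract characters: s[3]='k', s[4]='u', s[5]='g'
Result: kug


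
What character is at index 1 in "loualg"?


Input string: 'loualg'
Operation: get character at index 1
Index mapping: s[0]='l', s[1]='o'
Result: 'o'


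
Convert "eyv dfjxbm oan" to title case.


Input string: 'eyv dfjxbm oan'
Operation: capitalize first letter of each word
Word transformations: 'eyv'->'Eyv', 'dfjxbm'->'Dfjxbm', 'oan'->'Oan'
Result: Eyv Dfjxbm Oan


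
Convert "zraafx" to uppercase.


Input string: 'zraafx'
Operation: convert each letter to uppercase
Mapping: 'z'->'Z', 'r'->'R', 'a'->'A', 'a'->'A', 'f'->'F', 'x'->'X'
Result: ZRAAFX


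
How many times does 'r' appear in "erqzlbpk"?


Input string: 'erqzlbpk'
Target character: 'r'
Scan each position: s[1]='r'
Matches found at indices: 1
Total: 1


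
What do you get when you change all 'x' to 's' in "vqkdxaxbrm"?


Input string: 'vqkdxaxbrm'
Operation: replace 'x' with 's'
Positions of 'x': 4, 6
After replacement: vqkdsasbrm


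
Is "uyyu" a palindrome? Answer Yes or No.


Input string: 'uyyu'
Reversed: 'uyyu'
Compare pairs: s[0]='u' vs s[3]='u' (match), s[1]='y' vs s[2]='y' (match)
Palindrome: Yes


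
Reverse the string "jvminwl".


Input string: 'jvminwl'
Operation: reverse character order
Original order: 'j' -> 'v' -> 'm' -> 'i' -> 'n' -> 'w' -> 'l'
Reversed order: 'l' -> 'w' -> 'n' -> 'i' -> 'm' -> 'v' -> 'j'
Result: lwnimvj


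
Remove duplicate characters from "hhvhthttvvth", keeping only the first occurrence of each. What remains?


Input: 'hhvhthttvvth'
Operation: keep first occurrence of each character
Scan: s[0]='h' new -> keep; s[1]='h' seen -> skip; s[2]='v' new -> keep; s[3]='h' seen -> skip; s[4]='t' new -> keep; s[5]='h' seen -> skip; s[6]='t' seen -> skip; s[7]='t' seen -> skip; s[8]='v' seen -> skip; s[9]='v' seen -> skip; s[10]='t' seen -> skip; s[11]='h' seen -> skip
Result: hvt


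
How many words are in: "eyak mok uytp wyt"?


Input string: 'eyak mok uytp wyt'
Operation: split by spaces
Words found: 'eyak', 'mok', 'uytp', 'wyt'
Word count: 4


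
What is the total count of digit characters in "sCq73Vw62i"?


Input string: 'sCq73Vw62i'
Operation: count digit characters (0-9)
Scan: 's', 'C', 'q', '7'(digit), '3'(digit), 'V', 'w', '6'(digit), '2'(digit), 'i'
Digits found: 4
Result: 4


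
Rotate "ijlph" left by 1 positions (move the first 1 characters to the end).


Input: 'ijlph', shift = 1
Operation: split at index 1 and swap parts
Front part s[0:1] = 'i'
Back part s[1:] = 'jlph'
Rotated = back + front = 'jlph' + 'i'
Result: jlphi


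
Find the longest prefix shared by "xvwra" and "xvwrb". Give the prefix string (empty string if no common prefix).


String 1: 'xvwra'
String 2: 'xvwrb'
Compare position by position:
pos 0: 'x' vs 'x' match
pos 1: 'v' vs 'v' match
pos 2: 'w' vs 'w' match
pos 3: 'r' vs 'r' match
pos 4: 'a' vs 'b' differ -> stop
Longest common prefix: "xvwr" (length 4)


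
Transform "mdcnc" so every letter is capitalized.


Input string: 'mdcnc'
Operation: convert each letter to uppercase
Mapping: 'm'->'M', 'd'->'D', 'c'->'C', 'n'->'N', 'c'->'C'
Result: MDCNC


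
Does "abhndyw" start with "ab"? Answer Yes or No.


Input string: 'abhndyw'
Prefix to check: 'ab'
First 2 characters of input: 'ab'
Match: True
Result: Yes


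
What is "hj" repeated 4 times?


Input string: 'hj'
Operation: repeat 4 times
Concatenation: 'hj' + 'hj' + 'hj' + 'hj'
Result: hjhjhjhj


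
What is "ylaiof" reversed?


Input string: 'ylaiof'
Operation: reverse character order
Original order: 'y' -> 'l' -> 'a' -> 'i' -> 'o' -> 'f'
Reversed order: 'f' -> 'o' -> 'i' -> 'a' -> 'l' -> 'y'
Result: foialy


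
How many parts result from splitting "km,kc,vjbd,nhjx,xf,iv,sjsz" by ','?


Input string: 'km,kc,vjbd,nhjx,xf,iv,sjsz'
Delimiter: ','
Split result: 'km', 'kc', 'vjbd', 'nhjx', 'xf', 'iv', 'sjsz'
Number of parts: 7


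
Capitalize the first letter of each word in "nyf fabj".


Input string: 'nyf fabj'
Operation: capitalize first letter of each word
Word transformations: 'nyf'->'Nyf', 'fabj'->'Fabj'
Result: Nyf Fabj


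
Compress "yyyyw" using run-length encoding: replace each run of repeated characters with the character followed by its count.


Input: 'yyyyw'
Operation: identify consecutive runs
Runs: 'yyyy' -> y4, 'w' -> w1
Encoded: y4w1


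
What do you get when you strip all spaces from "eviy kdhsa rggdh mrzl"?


Input string: 'eviy kdhsa rggdh mrzl'
Operation: remove all spaces
Words: 'eviy', 'kdhsa', 'rggdh', 'mrzl'
Join without spaces: eviykdhsarggdhmrzl


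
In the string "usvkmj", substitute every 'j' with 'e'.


Input string: 'usvkmj'
Operation: replace 'j' with 'e'
Positions of 'j': 5
After replacement: usvkme


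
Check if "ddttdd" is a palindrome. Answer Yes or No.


Input string: 'ddttdd'
Reversed: 'ddttdd'
Compare pairs: s[0]='d' vs s[5]='d' (match), s[1]='d' vs s[4]='d' (match), s[2]='t' vs s[3]='t' (match)
Palindrome: Yes


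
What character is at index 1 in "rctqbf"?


Input string: 'rctqbf'
Operation: get character at index 1
Index mapping: s[0]='r', s[1]='c'
Result: 'c'


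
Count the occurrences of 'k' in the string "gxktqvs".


Input string: 'gxktqvs'
Target character: 'k'
Scan each position: s[2]='k'
Matches found at indices: 2
Total: 1


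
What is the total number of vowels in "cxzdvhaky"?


Input string: 'cxzdvhaky'
Operation: count vowels (a, e, i, o, u)
Scan: s[0]='c', s[1]='x', s[2]='z', s[3]='d', s[4]='v', s[5]='h', s[6]='a' (vowel), s[7]='k', s[8]='y'
Vowels found: 1
Result: 1


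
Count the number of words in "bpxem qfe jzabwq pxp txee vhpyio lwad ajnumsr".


Input string: 'bpxem qfe jzabwq pxp txee vhpyio lwad ajnumsr'
Operation: split by spaces
Words found: 'bpxem', 'qfe', 'jzabwq', 'pxp', 'txee', 'vhpyio', 'lwad', 'ajnumsr'
Word count: 8


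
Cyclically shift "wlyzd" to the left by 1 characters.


Input: 'wlyzd', shift = 1
Operation: split at index 1 and swap parts
Front part s[0:1] = 'w'
Back part s[1:] = 'lyzd'
Rotated = back + front = 'lyzd' + 'w'
Result: lyzdw


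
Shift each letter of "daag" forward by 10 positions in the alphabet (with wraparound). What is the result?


Input: 'daag', shift = 10
Operation: for each letter, (position + 10) mod 26
Mapping: 'd'(3+10=13)->'n', 'a'(0+10=10)->'k', 'a'(0+10=10)->'k', 'g'(6+10=16)->'q'
Result: nkkq


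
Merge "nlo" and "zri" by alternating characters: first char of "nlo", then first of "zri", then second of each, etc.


String 1: 'nlo'
String 2: 'zri'
Operation: alternate characters
Pairs: 'n'+'z', 'l'+'r', 'o'+'i'
Result: nzlroi


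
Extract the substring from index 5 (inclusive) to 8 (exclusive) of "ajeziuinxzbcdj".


Input string: 'ajeziuinxzbcdj'
Operation: slice [5:8]
Extract characters: s[5]='u', s[6]='i', s[7]='n'
Result: uin


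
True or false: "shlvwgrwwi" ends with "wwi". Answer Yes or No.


Input string: 'shlvwgrwwi'
Suffix to check: 'wwi'
Last 3 characters of input: 'wwi'
Match: True
Result: Yes


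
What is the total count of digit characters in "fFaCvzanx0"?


Input string: 'fFaCvzanx0'
Operation: count digit characters (0-9)
Scan: 'f', 'F', 'a', 'C', 'v', 'z', 'a', 'n', 'x', '0'(digit)
Digits found: 1
Result: 1


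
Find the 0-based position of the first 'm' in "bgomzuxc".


Input string: 'bgomzuxc'
Target: 'm'
Scanning left to right: s[0]='b', s[1]='g', s[2]='o', s[3]='m'
First match at index: 3


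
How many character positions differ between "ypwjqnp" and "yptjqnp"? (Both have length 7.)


String 1: 'ypwjqnp'
String 2: 'yptjqnp'
Compare each position: pos 0: 'y'=='y', pos 1: 'p'=='p', pos 2: 'w'!='t', pos 3: 'j'=='j', pos 4: 'q'=='q', pos 5: 'n'=='n', pos 6: 'p'=='p'
Differing positions: 1
Hamming distance: 1


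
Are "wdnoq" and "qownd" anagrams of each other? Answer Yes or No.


String 1: 'wdnoq' -> sorted: 'dnoqw'
String 2: 'qownd' -> sorted: 'dnoqw'
Compare sorted forms: 'dnoqw' == 'dnoqw'
Anagram: Yes


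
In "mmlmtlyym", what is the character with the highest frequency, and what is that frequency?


Input: 'mmlmtlyym'
Operation: tally each character
Counts: 'l':2, 'm':4, 't':1, 'y':2
Maximum: 'm' appears 4 times


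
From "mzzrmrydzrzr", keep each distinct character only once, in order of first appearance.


Input: 'mzzrmrydzrzr'
Operation: keep first occurrence of each character
Scan: s[0]='m' new -> keep; s[1]='z' new -> keep; s[2]='z' seen -> skip; s[3]='r' new -> keep; s[4]='m' seen -> skip; s[5]='r' seen -> skip; s[6]='y' new -> keep; s[7]='d' new -> keep; s[8]='z' seen -> skip; s[9]='r' seen -> skip; s[10]='z' seen -> skip; s[11]='r' seen -> skip
Result: mzryd


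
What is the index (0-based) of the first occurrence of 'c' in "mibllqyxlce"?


Input string: 'mibllqyxlce'
Target: 'c'
Scanning left to right: s[0]='m', s[1]='i', s[2]='b', s[3]='l', s[4]='l', s[5]='q', s[6]='y', s[7]='x', s[8]='l', s[9]='c'
First match at index: 9


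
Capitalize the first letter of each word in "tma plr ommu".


Input string: 'tma plr ommu'
Operation: capitalize first letter of each word
Word transformations: 'tma'->'Tma', 'plr'->'Plr', 'ommu'->'Ommu'
Result: Tma Plr Ommu


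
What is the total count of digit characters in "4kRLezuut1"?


Input string: '4kRLezuut1'
Operation: count digit characters (0-9)
Scan: '4'(digit), 'k', 'R', 'L', 'e', 'z', 'u', 'u', 't', '1'(digit)
Digits found: 2
Result: 2


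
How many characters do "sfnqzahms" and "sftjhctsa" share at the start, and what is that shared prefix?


String 1: 'sfnqzahms'
String 2: 'sftjhctsa'
Compare position by position:
pos 0: 's' vs 's' match
pos 1: 'f' vs 'f' match
pos 2: 'n' vs 't' differ -> stop
Longest common prefix: "sf" (length 2)


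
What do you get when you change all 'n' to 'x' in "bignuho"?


Input string: 'bignuho'
Operation: replace 'n' with 'x'
Positions of 'n': 3
After replacement: bigxuho


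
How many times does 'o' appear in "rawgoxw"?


Input string: 'rawgoxw'
Target character: 'o'
Scan each position: s[4]='o'
Matches found at indices: 4
Total: 1


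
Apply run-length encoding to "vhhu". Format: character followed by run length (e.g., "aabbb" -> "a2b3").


Input: 'vhhu'
Operation: identify consecutive runs
Runs: 'v' -> v1, 'hh' -> h2, 'u' -> u1
Encoded: v1h2u1


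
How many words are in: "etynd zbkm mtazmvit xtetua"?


Input string: 'etynd zbkm mtazmvit xtetua'
Operation: split by spaces
Words found: 'etynd', 'zbkm', 'mtazmvit', 'xtetua'
Word count: 4


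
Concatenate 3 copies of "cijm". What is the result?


Input string: 'cijm'
Operation: repeat 3 times
Concatenation: 'cijm' + 'cijm' + 'cijm'
Result: cijmcijmcijm


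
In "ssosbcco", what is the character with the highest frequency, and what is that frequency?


Input: 'ssosbcco'
Operation: tally each character
Counts: 'b':1, 'c':2, 'o':2, 's':3
Maximum: 's' appears 3 times


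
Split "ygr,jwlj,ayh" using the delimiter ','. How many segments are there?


Input string: 'ygr,jwlj,ayh'
Delimiter: ','
Split result: 'ygr', 'jwlj', 'ayh'
Number of parts: 3


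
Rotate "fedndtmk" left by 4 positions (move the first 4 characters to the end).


Input: 'fedndtmk', shift = 4
Operation: split at index 4 and swap parts
Front part s[0:4] = 'fedn'
Back part s[4:] = 'dtmk'
Rotated = back + front = 'dtmk' + 'fedn'
Result: dtmkfedn


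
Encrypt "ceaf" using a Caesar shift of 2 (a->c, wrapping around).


Input: 'ceaf', shift = 2
Operation: for each letter, (position + 2) mod 26
Mapping: 'c'(2+2=4)->'e', 'e'(4+2=6)->'g', 'a'(0+2=2)->'c', 'f'(5+2=7)->'h'
Result: egch


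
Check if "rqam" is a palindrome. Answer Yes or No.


Input string: 'rqam'
Reversed: 'maqr'
Compare pairs: s[0]='r' vs s[3]='m' (mismatch), s[1]='q' vs s[2]='a' (mismatch)
Palindrome: No


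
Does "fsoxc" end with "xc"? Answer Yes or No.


Input string: 'fsoxc'
Suffix to check: 'xc'
Last 2 characters of input: 'xc'
Match: True
Result: Yes


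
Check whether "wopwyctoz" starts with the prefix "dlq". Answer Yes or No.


Input string: 'wopwyctoz'
Prefix to check: 'dlq'
First 3 characters of input: 'wop'
Match: False
Result: No


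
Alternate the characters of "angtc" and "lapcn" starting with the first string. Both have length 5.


String 1: 'angtc'
String 2: 'lapcn'
Operation: alternate characters
Pairs: 'a'+'l', 'n'+'a', 'g'+'p', 't'+'c', 'c'+'n'
Result: alnagptccn


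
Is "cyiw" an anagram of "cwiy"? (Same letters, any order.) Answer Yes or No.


String 1: 'cwiy' -> sorted: 'ciwy'
String 2: 'cyiw' -> sorted: 'ciwy'
Compare sorted forms: 'ciwy' == 'ciwy'
Anagram: Yes


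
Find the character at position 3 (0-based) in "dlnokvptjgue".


Input string: 'dlnokvptjgue'
Operation: get character at index 3
Index mapping: s[0]='d', s[1]='l', s[2]='n', s[3]='o'
Result: 'o'


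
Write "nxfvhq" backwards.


Input string: 'nxfvhq'
Operation: reverse character order
Original order: 'n' -> 'x' -> 'f' -> 'v' -> 'h' -> 'q'
Reversed order: 'q' -> 'h' -> 'v' -> 'f' -> 'x' -> 'n'
Result: qhvfxn


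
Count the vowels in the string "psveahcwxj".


Input string: 'psveahcwxj'
Operation: count vowels (a, e, i, o, u)
Scan: s[0]='p', s[1]='s', s[2]='v', s[3]='e' (vowel), s[4]='a' (vowel), s[5]='h', s[6]='c', s[7]='w', s[8]='x', s[9]='j'
Vowels found: 2
Result: 2


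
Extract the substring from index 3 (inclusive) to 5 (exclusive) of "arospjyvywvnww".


Input string: 'arospjyvywvnww'
Operation: slice [3:5]
Extract characters: s[3]='s', s[4]='p'
Result: sp
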